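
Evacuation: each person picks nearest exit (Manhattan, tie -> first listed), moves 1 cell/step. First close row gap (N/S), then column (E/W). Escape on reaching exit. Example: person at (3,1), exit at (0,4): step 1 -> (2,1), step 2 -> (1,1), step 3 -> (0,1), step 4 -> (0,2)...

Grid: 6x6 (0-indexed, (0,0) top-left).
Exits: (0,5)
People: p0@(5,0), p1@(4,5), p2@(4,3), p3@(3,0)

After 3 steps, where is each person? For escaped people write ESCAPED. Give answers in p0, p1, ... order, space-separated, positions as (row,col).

Step 1: p0:(5,0)->(4,0) | p1:(4,5)->(3,5) | p2:(4,3)->(3,3) | p3:(3,0)->(2,0)
Step 2: p0:(4,0)->(3,0) | p1:(3,5)->(2,5) | p2:(3,3)->(2,3) | p3:(2,0)->(1,0)
Step 3: p0:(3,0)->(2,0) | p1:(2,5)->(1,5) | p2:(2,3)->(1,3) | p3:(1,0)->(0,0)

(2,0) (1,5) (1,3) (0,0)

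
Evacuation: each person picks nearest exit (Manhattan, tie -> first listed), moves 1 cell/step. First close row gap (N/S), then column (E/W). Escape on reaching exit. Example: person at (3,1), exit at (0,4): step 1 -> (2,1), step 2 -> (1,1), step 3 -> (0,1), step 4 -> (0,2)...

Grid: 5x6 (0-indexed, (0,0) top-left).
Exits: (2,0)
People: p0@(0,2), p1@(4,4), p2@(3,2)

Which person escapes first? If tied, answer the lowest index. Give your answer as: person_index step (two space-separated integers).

Answer: 2 3

Derivation:
Step 1: p0:(0,2)->(1,2) | p1:(4,4)->(3,4) | p2:(3,2)->(2,2)
Step 2: p0:(1,2)->(2,2) | p1:(3,4)->(2,4) | p2:(2,2)->(2,1)
Step 3: p0:(2,2)->(2,1) | p1:(2,4)->(2,3) | p2:(2,1)->(2,0)->EXIT
Step 4: p0:(2,1)->(2,0)->EXIT | p1:(2,3)->(2,2) | p2:escaped
Step 5: p0:escaped | p1:(2,2)->(2,1) | p2:escaped
Step 6: p0:escaped | p1:(2,1)->(2,0)->EXIT | p2:escaped
Exit steps: [4, 6, 3]
First to escape: p2 at step 3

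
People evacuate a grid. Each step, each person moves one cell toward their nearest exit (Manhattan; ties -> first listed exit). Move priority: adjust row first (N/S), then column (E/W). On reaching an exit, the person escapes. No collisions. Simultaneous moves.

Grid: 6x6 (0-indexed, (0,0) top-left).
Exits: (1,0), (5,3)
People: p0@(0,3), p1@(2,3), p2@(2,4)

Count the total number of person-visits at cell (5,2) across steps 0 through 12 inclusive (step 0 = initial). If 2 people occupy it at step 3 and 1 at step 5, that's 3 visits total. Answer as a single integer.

Step 0: p0@(0,3) p1@(2,3) p2@(2,4) -> at (5,2): 0 [-], cum=0
Step 1: p0@(1,3) p1@(3,3) p2@(3,4) -> at (5,2): 0 [-], cum=0
Step 2: p0@(1,2) p1@(4,3) p2@(4,4) -> at (5,2): 0 [-], cum=0
Step 3: p0@(1,1) p1@ESC p2@(5,4) -> at (5,2): 0 [-], cum=0
Step 4: p0@ESC p1@ESC p2@ESC -> at (5,2): 0 [-], cum=0
Total visits = 0

Answer: 0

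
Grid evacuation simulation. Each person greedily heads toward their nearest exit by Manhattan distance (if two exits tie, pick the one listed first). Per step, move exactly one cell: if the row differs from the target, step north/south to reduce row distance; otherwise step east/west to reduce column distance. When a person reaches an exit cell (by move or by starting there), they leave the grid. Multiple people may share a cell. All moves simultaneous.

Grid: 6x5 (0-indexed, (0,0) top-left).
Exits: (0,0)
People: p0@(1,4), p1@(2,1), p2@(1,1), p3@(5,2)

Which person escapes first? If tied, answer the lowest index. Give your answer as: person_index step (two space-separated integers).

Step 1: p0:(1,4)->(0,4) | p1:(2,1)->(1,1) | p2:(1,1)->(0,1) | p3:(5,2)->(4,2)
Step 2: p0:(0,4)->(0,3) | p1:(1,1)->(0,1) | p2:(0,1)->(0,0)->EXIT | p3:(4,2)->(3,2)
Step 3: p0:(0,3)->(0,2) | p1:(0,1)->(0,0)->EXIT | p2:escaped | p3:(3,2)->(2,2)
Step 4: p0:(0,2)->(0,1) | p1:escaped | p2:escaped | p3:(2,2)->(1,2)
Step 5: p0:(0,1)->(0,0)->EXIT | p1:escaped | p2:escaped | p3:(1,2)->(0,2)
Step 6: p0:escaped | p1:escaped | p2:escaped | p3:(0,2)->(0,1)
Step 7: p0:escaped | p1:escaped | p2:escaped | p3:(0,1)->(0,0)->EXIT
Exit steps: [5, 3, 2, 7]
First to escape: p2 at step 2

Answer: 2 2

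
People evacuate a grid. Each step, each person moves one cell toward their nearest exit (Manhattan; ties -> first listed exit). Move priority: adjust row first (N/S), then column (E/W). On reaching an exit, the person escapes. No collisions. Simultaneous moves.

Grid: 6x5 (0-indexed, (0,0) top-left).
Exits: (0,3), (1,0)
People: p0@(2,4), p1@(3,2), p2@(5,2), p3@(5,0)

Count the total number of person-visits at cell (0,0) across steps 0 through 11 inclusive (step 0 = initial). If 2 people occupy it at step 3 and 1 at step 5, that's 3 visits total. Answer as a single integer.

Step 0: p0@(2,4) p1@(3,2) p2@(5,2) p3@(5,0) -> at (0,0): 0 [-], cum=0
Step 1: p0@(1,4) p1@(2,2) p2@(4,2) p3@(4,0) -> at (0,0): 0 [-], cum=0
Step 2: p0@(0,4) p1@(1,2) p2@(3,2) p3@(3,0) -> at (0,0): 0 [-], cum=0
Step 3: p0@ESC p1@(0,2) p2@(2,2) p3@(2,0) -> at (0,0): 0 [-], cum=0
Step 4: p0@ESC p1@ESC p2@(1,2) p3@ESC -> at (0,0): 0 [-], cum=0
Step 5: p0@ESC p1@ESC p2@(0,2) p3@ESC -> at (0,0): 0 [-], cum=0
Step 6: p0@ESC p1@ESC p2@ESC p3@ESC -> at (0,0): 0 [-], cum=0
Total visits = 0

Answer: 0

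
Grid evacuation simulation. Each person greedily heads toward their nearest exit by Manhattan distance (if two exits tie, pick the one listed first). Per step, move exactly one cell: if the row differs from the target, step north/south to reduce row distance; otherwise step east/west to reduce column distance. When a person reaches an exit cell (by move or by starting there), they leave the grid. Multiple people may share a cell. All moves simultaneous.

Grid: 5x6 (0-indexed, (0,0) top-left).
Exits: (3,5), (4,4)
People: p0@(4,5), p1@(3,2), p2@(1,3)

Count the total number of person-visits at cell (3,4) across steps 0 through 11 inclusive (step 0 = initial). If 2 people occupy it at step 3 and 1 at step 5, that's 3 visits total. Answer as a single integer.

Step 0: p0@(4,5) p1@(3,2) p2@(1,3) -> at (3,4): 0 [-], cum=0
Step 1: p0@ESC p1@(3,3) p2@(2,3) -> at (3,4): 0 [-], cum=0
Step 2: p0@ESC p1@(3,4) p2@(3,3) -> at (3,4): 1 [p1], cum=1
Step 3: p0@ESC p1@ESC p2@(3,4) -> at (3,4): 1 [p2], cum=2
Step 4: p0@ESC p1@ESC p2@ESC -> at (3,4): 0 [-], cum=2
Total visits = 2

Answer: 2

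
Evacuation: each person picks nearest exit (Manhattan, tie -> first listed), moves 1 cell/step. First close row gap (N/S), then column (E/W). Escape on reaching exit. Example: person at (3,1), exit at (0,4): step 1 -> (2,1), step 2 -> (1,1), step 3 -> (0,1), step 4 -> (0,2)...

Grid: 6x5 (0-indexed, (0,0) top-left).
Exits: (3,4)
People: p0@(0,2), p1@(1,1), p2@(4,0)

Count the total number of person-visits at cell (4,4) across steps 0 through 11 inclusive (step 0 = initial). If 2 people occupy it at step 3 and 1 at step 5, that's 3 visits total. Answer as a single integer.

Answer: 0

Derivation:
Step 0: p0@(0,2) p1@(1,1) p2@(4,0) -> at (4,4): 0 [-], cum=0
Step 1: p0@(1,2) p1@(2,1) p2@(3,0) -> at (4,4): 0 [-], cum=0
Step 2: p0@(2,2) p1@(3,1) p2@(3,1) -> at (4,4): 0 [-], cum=0
Step 3: p0@(3,2) p1@(3,2) p2@(3,2) -> at (4,4): 0 [-], cum=0
Step 4: p0@(3,3) p1@(3,3) p2@(3,3) -> at (4,4): 0 [-], cum=0
Step 5: p0@ESC p1@ESC p2@ESC -> at (4,4): 0 [-], cum=0
Total visits = 0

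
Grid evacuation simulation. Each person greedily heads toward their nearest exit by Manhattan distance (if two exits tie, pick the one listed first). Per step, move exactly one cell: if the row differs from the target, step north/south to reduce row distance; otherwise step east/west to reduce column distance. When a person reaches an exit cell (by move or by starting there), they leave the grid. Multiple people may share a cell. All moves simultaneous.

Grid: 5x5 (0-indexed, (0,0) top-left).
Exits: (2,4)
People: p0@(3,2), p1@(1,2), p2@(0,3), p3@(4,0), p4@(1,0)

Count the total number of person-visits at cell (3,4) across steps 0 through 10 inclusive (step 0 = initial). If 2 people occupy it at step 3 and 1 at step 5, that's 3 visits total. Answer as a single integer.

Step 0: p0@(3,2) p1@(1,2) p2@(0,3) p3@(4,0) p4@(1,0) -> at (3,4): 0 [-], cum=0
Step 1: p0@(2,2) p1@(2,2) p2@(1,3) p3@(3,0) p4@(2,0) -> at (3,4): 0 [-], cum=0
Step 2: p0@(2,3) p1@(2,3) p2@(2,3) p3@(2,0) p4@(2,1) -> at (3,4): 0 [-], cum=0
Step 3: p0@ESC p1@ESC p2@ESC p3@(2,1) p4@(2,2) -> at (3,4): 0 [-], cum=0
Step 4: p0@ESC p1@ESC p2@ESC p3@(2,2) p4@(2,3) -> at (3,4): 0 [-], cum=0
Step 5: p0@ESC p1@ESC p2@ESC p3@(2,3) p4@ESC -> at (3,4): 0 [-], cum=0
Step 6: p0@ESC p1@ESC p2@ESC p3@ESC p4@ESC -> at (3,4): 0 [-], cum=0
Total visits = 0

Answer: 0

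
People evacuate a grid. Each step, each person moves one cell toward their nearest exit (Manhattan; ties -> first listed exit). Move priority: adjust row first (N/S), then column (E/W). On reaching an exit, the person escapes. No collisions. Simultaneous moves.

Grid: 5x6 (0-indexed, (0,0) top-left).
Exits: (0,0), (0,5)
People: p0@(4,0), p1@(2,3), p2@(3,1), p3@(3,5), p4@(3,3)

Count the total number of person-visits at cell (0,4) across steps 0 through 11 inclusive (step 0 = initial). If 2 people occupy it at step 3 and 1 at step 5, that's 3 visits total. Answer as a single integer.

Answer: 2

Derivation:
Step 0: p0@(4,0) p1@(2,3) p2@(3,1) p3@(3,5) p4@(3,3) -> at (0,4): 0 [-], cum=0
Step 1: p0@(3,0) p1@(1,3) p2@(2,1) p3@(2,5) p4@(2,3) -> at (0,4): 0 [-], cum=0
Step 2: p0@(2,0) p1@(0,3) p2@(1,1) p3@(1,5) p4@(1,3) -> at (0,4): 0 [-], cum=0
Step 3: p0@(1,0) p1@(0,4) p2@(0,1) p3@ESC p4@(0,3) -> at (0,4): 1 [p1], cum=1
Step 4: p0@ESC p1@ESC p2@ESC p3@ESC p4@(0,4) -> at (0,4): 1 [p4], cum=2
Step 5: p0@ESC p1@ESC p2@ESC p3@ESC p4@ESC -> at (0,4): 0 [-], cum=2
Total visits = 2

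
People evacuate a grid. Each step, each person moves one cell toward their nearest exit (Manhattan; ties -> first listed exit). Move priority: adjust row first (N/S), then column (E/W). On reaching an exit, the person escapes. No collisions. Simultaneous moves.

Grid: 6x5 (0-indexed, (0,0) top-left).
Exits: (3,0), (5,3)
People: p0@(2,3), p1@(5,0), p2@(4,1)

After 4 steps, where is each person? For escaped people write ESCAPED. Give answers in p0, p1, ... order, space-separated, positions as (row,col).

Step 1: p0:(2,3)->(3,3) | p1:(5,0)->(4,0) | p2:(4,1)->(3,1)
Step 2: p0:(3,3)->(4,3) | p1:(4,0)->(3,0)->EXIT | p2:(3,1)->(3,0)->EXIT
Step 3: p0:(4,3)->(5,3)->EXIT | p1:escaped | p2:escaped

ESCAPED ESCAPED ESCAPED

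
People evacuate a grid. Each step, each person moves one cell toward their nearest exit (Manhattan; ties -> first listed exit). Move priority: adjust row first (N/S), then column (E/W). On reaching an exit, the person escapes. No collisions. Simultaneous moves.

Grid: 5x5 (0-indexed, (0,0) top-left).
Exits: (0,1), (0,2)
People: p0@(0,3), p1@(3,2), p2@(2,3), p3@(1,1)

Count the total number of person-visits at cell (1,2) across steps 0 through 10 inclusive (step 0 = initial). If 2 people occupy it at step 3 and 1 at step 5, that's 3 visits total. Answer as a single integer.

Step 0: p0@(0,3) p1@(3,2) p2@(2,3) p3@(1,1) -> at (1,2): 0 [-], cum=0
Step 1: p0@ESC p1@(2,2) p2@(1,3) p3@ESC -> at (1,2): 0 [-], cum=0
Step 2: p0@ESC p1@(1,2) p2@(0,3) p3@ESC -> at (1,2): 1 [p1], cum=1
Step 3: p0@ESC p1@ESC p2@ESC p3@ESC -> at (1,2): 0 [-], cum=1
Total visits = 1

Answer: 1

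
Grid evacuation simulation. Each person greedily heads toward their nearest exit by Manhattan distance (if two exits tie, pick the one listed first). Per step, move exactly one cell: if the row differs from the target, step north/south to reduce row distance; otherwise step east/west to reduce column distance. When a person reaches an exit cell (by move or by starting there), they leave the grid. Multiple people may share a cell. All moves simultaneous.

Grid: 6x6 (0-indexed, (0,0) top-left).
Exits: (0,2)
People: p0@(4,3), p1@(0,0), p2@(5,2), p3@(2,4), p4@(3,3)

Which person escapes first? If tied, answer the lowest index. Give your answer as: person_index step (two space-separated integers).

Answer: 1 2

Derivation:
Step 1: p0:(4,3)->(3,3) | p1:(0,0)->(0,1) | p2:(5,2)->(4,2) | p3:(2,4)->(1,4) | p4:(3,3)->(2,3)
Step 2: p0:(3,3)->(2,3) | p1:(0,1)->(0,2)->EXIT | p2:(4,2)->(3,2) | p3:(1,4)->(0,4) | p4:(2,3)->(1,3)
Step 3: p0:(2,3)->(1,3) | p1:escaped | p2:(3,2)->(2,2) | p3:(0,4)->(0,3) | p4:(1,3)->(0,3)
Step 4: p0:(1,3)->(0,3) | p1:escaped | p2:(2,2)->(1,2) | p3:(0,3)->(0,2)->EXIT | p4:(0,3)->(0,2)->EXIT
Step 5: p0:(0,3)->(0,2)->EXIT | p1:escaped | p2:(1,2)->(0,2)->EXIT | p3:escaped | p4:escaped
Exit steps: [5, 2, 5, 4, 4]
First to escape: p1 at step 2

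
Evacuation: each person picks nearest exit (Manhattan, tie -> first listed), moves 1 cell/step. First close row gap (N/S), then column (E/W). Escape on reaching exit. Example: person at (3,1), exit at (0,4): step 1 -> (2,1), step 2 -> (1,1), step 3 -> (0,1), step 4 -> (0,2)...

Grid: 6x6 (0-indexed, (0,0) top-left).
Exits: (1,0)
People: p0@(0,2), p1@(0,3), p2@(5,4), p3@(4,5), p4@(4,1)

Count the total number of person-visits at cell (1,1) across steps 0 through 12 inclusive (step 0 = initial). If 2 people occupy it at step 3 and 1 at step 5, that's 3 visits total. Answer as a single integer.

Step 0: p0@(0,2) p1@(0,3) p2@(5,4) p3@(4,5) p4@(4,1) -> at (1,1): 0 [-], cum=0
Step 1: p0@(1,2) p1@(1,3) p2@(4,4) p3@(3,5) p4@(3,1) -> at (1,1): 0 [-], cum=0
Step 2: p0@(1,1) p1@(1,2) p2@(3,4) p3@(2,5) p4@(2,1) -> at (1,1): 1 [p0], cum=1
Step 3: p0@ESC p1@(1,1) p2@(2,4) p3@(1,5) p4@(1,1) -> at (1,1): 2 [p1,p4], cum=3
Step 4: p0@ESC p1@ESC p2@(1,4) p3@(1,4) p4@ESC -> at (1,1): 0 [-], cum=3
Step 5: p0@ESC p1@ESC p2@(1,3) p3@(1,3) p4@ESC -> at (1,1): 0 [-], cum=3
Step 6: p0@ESC p1@ESC p2@(1,2) p3@(1,2) p4@ESC -> at (1,1): 0 [-], cum=3
Step 7: p0@ESC p1@ESC p2@(1,1) p3@(1,1) p4@ESC -> at (1,1): 2 [p2,p3], cum=5
Step 8: p0@ESC p1@ESC p2@ESC p3@ESC p4@ESC -> at (1,1): 0 [-], cum=5
Total visits = 5

Answer: 5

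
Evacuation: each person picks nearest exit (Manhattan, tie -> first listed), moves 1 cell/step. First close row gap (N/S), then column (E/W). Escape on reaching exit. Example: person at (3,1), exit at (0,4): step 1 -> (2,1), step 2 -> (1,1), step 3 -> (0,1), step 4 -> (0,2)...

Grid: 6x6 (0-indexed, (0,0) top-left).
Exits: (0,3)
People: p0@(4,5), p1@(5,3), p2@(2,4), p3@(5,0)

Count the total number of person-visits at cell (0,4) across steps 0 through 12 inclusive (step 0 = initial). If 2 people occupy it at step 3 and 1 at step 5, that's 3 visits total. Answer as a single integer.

Step 0: p0@(4,5) p1@(5,3) p2@(2,4) p3@(5,0) -> at (0,4): 0 [-], cum=0
Step 1: p0@(3,5) p1@(4,3) p2@(1,4) p3@(4,0) -> at (0,4): 0 [-], cum=0
Step 2: p0@(2,5) p1@(3,3) p2@(0,4) p3@(3,0) -> at (0,4): 1 [p2], cum=1
Step 3: p0@(1,5) p1@(2,3) p2@ESC p3@(2,0) -> at (0,4): 0 [-], cum=1
Step 4: p0@(0,5) p1@(1,3) p2@ESC p3@(1,0) -> at (0,4): 0 [-], cum=1
Step 5: p0@(0,4) p1@ESC p2@ESC p3@(0,0) -> at (0,4): 1 [p0], cum=2
Step 6: p0@ESC p1@ESC p2@ESC p3@(0,1) -> at (0,4): 0 [-], cum=2
Step 7: p0@ESC p1@ESC p2@ESC p3@(0,2) -> at (0,4): 0 [-], cum=2
Step 8: p0@ESC p1@ESC p2@ESC p3@ESC -> at (0,4): 0 [-], cum=2
Total visits = 2

Answer: 2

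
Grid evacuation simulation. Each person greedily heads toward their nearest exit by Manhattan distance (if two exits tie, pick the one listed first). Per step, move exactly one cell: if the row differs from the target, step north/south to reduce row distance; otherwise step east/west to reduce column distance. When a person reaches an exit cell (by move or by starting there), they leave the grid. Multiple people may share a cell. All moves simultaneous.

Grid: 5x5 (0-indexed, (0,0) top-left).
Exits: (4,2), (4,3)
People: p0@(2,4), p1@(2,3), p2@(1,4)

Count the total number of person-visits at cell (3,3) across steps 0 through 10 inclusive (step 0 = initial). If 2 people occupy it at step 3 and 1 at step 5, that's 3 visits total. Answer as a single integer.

Step 0: p0@(2,4) p1@(2,3) p2@(1,4) -> at (3,3): 0 [-], cum=0
Step 1: p0@(3,4) p1@(3,3) p2@(2,4) -> at (3,3): 1 [p1], cum=1
Step 2: p0@(4,4) p1@ESC p2@(3,4) -> at (3,3): 0 [-], cum=1
Step 3: p0@ESC p1@ESC p2@(4,4) -> at (3,3): 0 [-], cum=1
Step 4: p0@ESC p1@ESC p2@ESC -> at (3,3): 0 [-], cum=1
Total visits = 1

Answer: 1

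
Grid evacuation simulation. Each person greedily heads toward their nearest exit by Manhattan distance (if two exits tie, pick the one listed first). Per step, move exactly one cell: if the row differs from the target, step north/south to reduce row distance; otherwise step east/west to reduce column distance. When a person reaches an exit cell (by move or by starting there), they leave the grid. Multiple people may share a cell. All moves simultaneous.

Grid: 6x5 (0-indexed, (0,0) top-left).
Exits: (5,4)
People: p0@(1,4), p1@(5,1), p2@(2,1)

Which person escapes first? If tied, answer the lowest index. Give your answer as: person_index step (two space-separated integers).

Answer: 1 3

Derivation:
Step 1: p0:(1,4)->(2,4) | p1:(5,1)->(5,2) | p2:(2,1)->(3,1)
Step 2: p0:(2,4)->(3,4) | p1:(5,2)->(5,3) | p2:(3,1)->(4,1)
Step 3: p0:(3,4)->(4,4) | p1:(5,3)->(5,4)->EXIT | p2:(4,1)->(5,1)
Step 4: p0:(4,4)->(5,4)->EXIT | p1:escaped | p2:(5,1)->(5,2)
Step 5: p0:escaped | p1:escaped | p2:(5,2)->(5,3)
Step 6: p0:escaped | p1:escaped | p2:(5,3)->(5,4)->EXIT
Exit steps: [4, 3, 6]
First to escape: p1 at step 3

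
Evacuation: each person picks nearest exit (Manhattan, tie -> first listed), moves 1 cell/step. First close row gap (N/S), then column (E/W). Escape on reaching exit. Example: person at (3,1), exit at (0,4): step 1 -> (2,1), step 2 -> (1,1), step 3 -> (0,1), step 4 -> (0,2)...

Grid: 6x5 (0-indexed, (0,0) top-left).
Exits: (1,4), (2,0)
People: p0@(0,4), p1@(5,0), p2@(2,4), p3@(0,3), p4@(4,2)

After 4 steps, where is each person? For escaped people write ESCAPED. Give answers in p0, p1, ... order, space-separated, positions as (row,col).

Step 1: p0:(0,4)->(1,4)->EXIT | p1:(5,0)->(4,0) | p2:(2,4)->(1,4)->EXIT | p3:(0,3)->(1,3) | p4:(4,2)->(3,2)
Step 2: p0:escaped | p1:(4,0)->(3,0) | p2:escaped | p3:(1,3)->(1,4)->EXIT | p4:(3,2)->(2,2)
Step 3: p0:escaped | p1:(3,0)->(2,0)->EXIT | p2:escaped | p3:escaped | p4:(2,2)->(2,1)
Step 4: p0:escaped | p1:escaped | p2:escaped | p3:escaped | p4:(2,1)->(2,0)->EXIT

ESCAPED ESCAPED ESCAPED ESCAPED ESCAPED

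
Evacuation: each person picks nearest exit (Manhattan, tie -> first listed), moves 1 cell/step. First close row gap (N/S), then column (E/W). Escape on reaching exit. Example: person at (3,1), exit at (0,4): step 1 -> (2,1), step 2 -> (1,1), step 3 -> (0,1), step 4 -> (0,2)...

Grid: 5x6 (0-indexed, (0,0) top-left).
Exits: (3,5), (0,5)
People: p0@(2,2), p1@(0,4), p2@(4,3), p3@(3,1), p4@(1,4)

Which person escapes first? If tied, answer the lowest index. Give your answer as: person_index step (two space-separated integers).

Answer: 1 1

Derivation:
Step 1: p0:(2,2)->(3,2) | p1:(0,4)->(0,5)->EXIT | p2:(4,3)->(3,3) | p3:(3,1)->(3,2) | p4:(1,4)->(0,4)
Step 2: p0:(3,2)->(3,3) | p1:escaped | p2:(3,3)->(3,4) | p3:(3,2)->(3,3) | p4:(0,4)->(0,5)->EXIT
Step 3: p0:(3,3)->(3,4) | p1:escaped | p2:(3,4)->(3,5)->EXIT | p3:(3,3)->(3,4) | p4:escaped
Step 4: p0:(3,4)->(3,5)->EXIT | p1:escaped | p2:escaped | p3:(3,4)->(3,5)->EXIT | p4:escaped
Exit steps: [4, 1, 3, 4, 2]
First to escape: p1 at step 1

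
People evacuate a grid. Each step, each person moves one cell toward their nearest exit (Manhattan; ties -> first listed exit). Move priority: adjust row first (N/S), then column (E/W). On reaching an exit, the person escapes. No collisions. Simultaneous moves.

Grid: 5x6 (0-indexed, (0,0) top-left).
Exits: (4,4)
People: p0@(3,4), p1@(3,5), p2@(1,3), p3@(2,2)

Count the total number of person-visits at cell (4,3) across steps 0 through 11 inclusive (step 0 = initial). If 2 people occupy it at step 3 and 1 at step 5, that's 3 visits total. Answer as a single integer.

Step 0: p0@(3,4) p1@(3,5) p2@(1,3) p3@(2,2) -> at (4,3): 0 [-], cum=0
Step 1: p0@ESC p1@(4,5) p2@(2,3) p3@(3,2) -> at (4,3): 0 [-], cum=0
Step 2: p0@ESC p1@ESC p2@(3,3) p3@(4,2) -> at (4,3): 0 [-], cum=0
Step 3: p0@ESC p1@ESC p2@(4,3) p3@(4,3) -> at (4,3): 2 [p2,p3], cum=2
Step 4: p0@ESC p1@ESC p2@ESC p3@ESC -> at (4,3): 0 [-], cum=2
Total visits = 2

Answer: 2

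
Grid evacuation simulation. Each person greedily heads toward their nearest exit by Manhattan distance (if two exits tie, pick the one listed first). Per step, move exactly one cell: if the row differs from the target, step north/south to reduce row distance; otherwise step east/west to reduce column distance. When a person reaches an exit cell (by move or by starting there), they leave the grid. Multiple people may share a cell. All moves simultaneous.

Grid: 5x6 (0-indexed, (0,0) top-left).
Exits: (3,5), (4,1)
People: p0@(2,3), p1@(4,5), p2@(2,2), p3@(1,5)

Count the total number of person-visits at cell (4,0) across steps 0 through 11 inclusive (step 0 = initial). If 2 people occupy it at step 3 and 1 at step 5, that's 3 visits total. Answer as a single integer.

Answer: 0

Derivation:
Step 0: p0@(2,3) p1@(4,5) p2@(2,2) p3@(1,5) -> at (4,0): 0 [-], cum=0
Step 1: p0@(3,3) p1@ESC p2@(3,2) p3@(2,5) -> at (4,0): 0 [-], cum=0
Step 2: p0@(3,4) p1@ESC p2@(4,2) p3@ESC -> at (4,0): 0 [-], cum=0
Step 3: p0@ESC p1@ESC p2@ESC p3@ESC -> at (4,0): 0 [-], cum=0
Total visits = 0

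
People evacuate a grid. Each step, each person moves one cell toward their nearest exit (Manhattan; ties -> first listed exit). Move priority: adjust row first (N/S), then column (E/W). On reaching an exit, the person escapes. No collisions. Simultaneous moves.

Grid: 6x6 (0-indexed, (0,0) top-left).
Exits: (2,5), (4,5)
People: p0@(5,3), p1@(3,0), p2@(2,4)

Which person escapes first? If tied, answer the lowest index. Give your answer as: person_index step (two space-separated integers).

Step 1: p0:(5,3)->(4,3) | p1:(3,0)->(2,0) | p2:(2,4)->(2,5)->EXIT
Step 2: p0:(4,3)->(4,4) | p1:(2,0)->(2,1) | p2:escaped
Step 3: p0:(4,4)->(4,5)->EXIT | p1:(2,1)->(2,2) | p2:escaped
Step 4: p0:escaped | p1:(2,2)->(2,3) | p2:escaped
Step 5: p0:escaped | p1:(2,3)->(2,4) | p2:escaped
Step 6: p0:escaped | p1:(2,4)->(2,5)->EXIT | p2:escaped
Exit steps: [3, 6, 1]
First to escape: p2 at step 1

Answer: 2 1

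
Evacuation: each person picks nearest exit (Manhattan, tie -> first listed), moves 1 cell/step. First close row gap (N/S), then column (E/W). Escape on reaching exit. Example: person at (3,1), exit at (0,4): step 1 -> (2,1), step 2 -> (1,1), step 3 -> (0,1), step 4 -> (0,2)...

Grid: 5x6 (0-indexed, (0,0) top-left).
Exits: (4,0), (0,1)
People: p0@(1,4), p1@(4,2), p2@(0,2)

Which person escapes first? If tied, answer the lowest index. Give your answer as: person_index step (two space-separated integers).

Step 1: p0:(1,4)->(0,4) | p1:(4,2)->(4,1) | p2:(0,2)->(0,1)->EXIT
Step 2: p0:(0,4)->(0,3) | p1:(4,1)->(4,0)->EXIT | p2:escaped
Step 3: p0:(0,3)->(0,2) | p1:escaped | p2:escaped
Step 4: p0:(0,2)->(0,1)->EXIT | p1:escaped | p2:escaped
Exit steps: [4, 2, 1]
First to escape: p2 at step 1

Answer: 2 1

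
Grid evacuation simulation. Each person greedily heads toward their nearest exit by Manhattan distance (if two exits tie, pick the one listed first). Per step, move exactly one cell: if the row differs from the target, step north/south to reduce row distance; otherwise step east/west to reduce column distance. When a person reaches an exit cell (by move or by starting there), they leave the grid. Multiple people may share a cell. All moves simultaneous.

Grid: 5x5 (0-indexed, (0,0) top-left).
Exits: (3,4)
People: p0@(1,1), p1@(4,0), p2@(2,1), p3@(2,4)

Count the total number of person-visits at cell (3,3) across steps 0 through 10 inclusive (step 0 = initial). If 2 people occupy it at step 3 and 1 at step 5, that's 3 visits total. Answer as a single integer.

Step 0: p0@(1,1) p1@(4,0) p2@(2,1) p3@(2,4) -> at (3,3): 0 [-], cum=0
Step 1: p0@(2,1) p1@(3,0) p2@(3,1) p3@ESC -> at (3,3): 0 [-], cum=0
Step 2: p0@(3,1) p1@(3,1) p2@(3,2) p3@ESC -> at (3,3): 0 [-], cum=0
Step 3: p0@(3,2) p1@(3,2) p2@(3,3) p3@ESC -> at (3,3): 1 [p2], cum=1
Step 4: p0@(3,3) p1@(3,3) p2@ESC p3@ESC -> at (3,3): 2 [p0,p1], cum=3
Step 5: p0@ESC p1@ESC p2@ESC p3@ESC -> at (3,3): 0 [-], cum=3
Total visits = 3

Answer: 3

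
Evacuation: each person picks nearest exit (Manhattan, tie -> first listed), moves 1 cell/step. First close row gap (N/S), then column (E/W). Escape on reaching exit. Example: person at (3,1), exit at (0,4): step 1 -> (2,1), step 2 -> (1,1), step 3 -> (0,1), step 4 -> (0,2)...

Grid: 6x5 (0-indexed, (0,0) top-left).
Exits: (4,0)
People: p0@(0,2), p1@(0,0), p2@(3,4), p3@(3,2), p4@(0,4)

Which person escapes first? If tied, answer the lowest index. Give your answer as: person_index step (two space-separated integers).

Step 1: p0:(0,2)->(1,2) | p1:(0,0)->(1,0) | p2:(3,4)->(4,4) | p3:(3,2)->(4,2) | p4:(0,4)->(1,4)
Step 2: p0:(1,2)->(2,2) | p1:(1,0)->(2,0) | p2:(4,4)->(4,3) | p3:(4,2)->(4,1) | p4:(1,4)->(2,4)
Step 3: p0:(2,2)->(3,2) | p1:(2,0)->(3,0) | p2:(4,3)->(4,2) | p3:(4,1)->(4,0)->EXIT | p4:(2,4)->(3,4)
Step 4: p0:(3,2)->(4,2) | p1:(3,0)->(4,0)->EXIT | p2:(4,2)->(4,1) | p3:escaped | p4:(3,4)->(4,4)
Step 5: p0:(4,2)->(4,1) | p1:escaped | p2:(4,1)->(4,0)->EXIT | p3:escaped | p4:(4,4)->(4,3)
Step 6: p0:(4,1)->(4,0)->EXIT | p1:escaped | p2:escaped | p3:escaped | p4:(4,3)->(4,2)
Step 7: p0:escaped | p1:escaped | p2:escaped | p3:escaped | p4:(4,2)->(4,1)
Step 8: p0:escaped | p1:escaped | p2:escaped | p3:escaped | p4:(4,1)->(4,0)->EXIT
Exit steps: [6, 4, 5, 3, 8]
First to escape: p3 at step 3

Answer: 3 3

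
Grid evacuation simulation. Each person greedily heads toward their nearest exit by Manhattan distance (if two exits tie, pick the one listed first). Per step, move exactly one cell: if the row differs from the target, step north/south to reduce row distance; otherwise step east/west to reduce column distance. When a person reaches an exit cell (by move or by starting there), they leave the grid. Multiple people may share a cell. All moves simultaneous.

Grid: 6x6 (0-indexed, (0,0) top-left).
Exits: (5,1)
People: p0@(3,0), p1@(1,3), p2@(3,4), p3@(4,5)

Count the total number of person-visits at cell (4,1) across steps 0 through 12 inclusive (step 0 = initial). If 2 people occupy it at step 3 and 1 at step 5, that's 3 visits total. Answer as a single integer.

Answer: 0

Derivation:
Step 0: p0@(3,0) p1@(1,3) p2@(3,4) p3@(4,5) -> at (4,1): 0 [-], cum=0
Step 1: p0@(4,0) p1@(2,3) p2@(4,4) p3@(5,5) -> at (4,1): 0 [-], cum=0
Step 2: p0@(5,0) p1@(3,3) p2@(5,4) p3@(5,4) -> at (4,1): 0 [-], cum=0
Step 3: p0@ESC p1@(4,3) p2@(5,3) p3@(5,3) -> at (4,1): 0 [-], cum=0
Step 4: p0@ESC p1@(5,3) p2@(5,2) p3@(5,2) -> at (4,1): 0 [-], cum=0
Step 5: p0@ESC p1@(5,2) p2@ESC p3@ESC -> at (4,1): 0 [-], cum=0
Step 6: p0@ESC p1@ESC p2@ESC p3@ESC -> at (4,1): 0 [-], cum=0
Total visits = 0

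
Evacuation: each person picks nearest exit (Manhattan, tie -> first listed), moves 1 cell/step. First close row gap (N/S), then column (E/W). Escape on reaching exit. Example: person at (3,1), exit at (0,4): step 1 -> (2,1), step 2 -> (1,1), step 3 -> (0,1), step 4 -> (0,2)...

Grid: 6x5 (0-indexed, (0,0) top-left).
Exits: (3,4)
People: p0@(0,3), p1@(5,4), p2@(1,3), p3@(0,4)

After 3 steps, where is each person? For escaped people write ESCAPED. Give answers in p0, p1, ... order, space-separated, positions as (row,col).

Step 1: p0:(0,3)->(1,3) | p1:(5,4)->(4,4) | p2:(1,3)->(2,3) | p3:(0,4)->(1,4)
Step 2: p0:(1,3)->(2,3) | p1:(4,4)->(3,4)->EXIT | p2:(2,3)->(3,3) | p3:(1,4)->(2,4)
Step 3: p0:(2,3)->(3,3) | p1:escaped | p2:(3,3)->(3,4)->EXIT | p3:(2,4)->(3,4)->EXIT

(3,3) ESCAPED ESCAPED ESCAPED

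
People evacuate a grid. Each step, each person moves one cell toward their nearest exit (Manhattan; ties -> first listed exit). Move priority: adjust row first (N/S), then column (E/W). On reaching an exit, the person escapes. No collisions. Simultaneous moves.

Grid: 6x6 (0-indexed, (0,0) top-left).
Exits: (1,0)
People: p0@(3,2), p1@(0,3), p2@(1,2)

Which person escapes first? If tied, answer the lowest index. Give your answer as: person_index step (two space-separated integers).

Step 1: p0:(3,2)->(2,2) | p1:(0,3)->(1,3) | p2:(1,2)->(1,1)
Step 2: p0:(2,2)->(1,2) | p1:(1,3)->(1,2) | p2:(1,1)->(1,0)->EXIT
Step 3: p0:(1,2)->(1,1) | p1:(1,2)->(1,1) | p2:escaped
Step 4: p0:(1,1)->(1,0)->EXIT | p1:(1,1)->(1,0)->EXIT | p2:escaped
Exit steps: [4, 4, 2]
First to escape: p2 at step 2

Answer: 2 2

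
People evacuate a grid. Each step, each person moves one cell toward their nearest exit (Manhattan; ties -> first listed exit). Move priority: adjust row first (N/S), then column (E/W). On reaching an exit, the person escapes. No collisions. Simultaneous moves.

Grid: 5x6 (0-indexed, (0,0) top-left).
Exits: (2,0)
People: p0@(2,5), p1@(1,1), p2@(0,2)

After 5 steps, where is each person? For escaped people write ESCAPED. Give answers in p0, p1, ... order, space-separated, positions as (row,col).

Step 1: p0:(2,5)->(2,4) | p1:(1,1)->(2,1) | p2:(0,2)->(1,2)
Step 2: p0:(2,4)->(2,3) | p1:(2,1)->(2,0)->EXIT | p2:(1,2)->(2,2)
Step 3: p0:(2,3)->(2,2) | p1:escaped | p2:(2,2)->(2,1)
Step 4: p0:(2,2)->(2,1) | p1:escaped | p2:(2,1)->(2,0)->EXIT
Step 5: p0:(2,1)->(2,0)->EXIT | p1:escaped | p2:escaped

ESCAPED ESCAPED ESCAPED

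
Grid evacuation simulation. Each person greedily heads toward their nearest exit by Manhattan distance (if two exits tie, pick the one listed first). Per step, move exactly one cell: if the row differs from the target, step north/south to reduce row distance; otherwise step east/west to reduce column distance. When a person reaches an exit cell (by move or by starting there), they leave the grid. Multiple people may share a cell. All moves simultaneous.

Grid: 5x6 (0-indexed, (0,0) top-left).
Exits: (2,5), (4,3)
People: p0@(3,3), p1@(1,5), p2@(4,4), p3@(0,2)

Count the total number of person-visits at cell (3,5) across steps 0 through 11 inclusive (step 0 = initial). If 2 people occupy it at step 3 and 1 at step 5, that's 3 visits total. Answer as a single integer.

Answer: 0

Derivation:
Step 0: p0@(3,3) p1@(1,5) p2@(4,4) p3@(0,2) -> at (3,5): 0 [-], cum=0
Step 1: p0@ESC p1@ESC p2@ESC p3@(1,2) -> at (3,5): 0 [-], cum=0
Step 2: p0@ESC p1@ESC p2@ESC p3@(2,2) -> at (3,5): 0 [-], cum=0
Step 3: p0@ESC p1@ESC p2@ESC p3@(2,3) -> at (3,5): 0 [-], cum=0
Step 4: p0@ESC p1@ESC p2@ESC p3@(2,4) -> at (3,5): 0 [-], cum=0
Step 5: p0@ESC p1@ESC p2@ESC p3@ESC -> at (3,5): 0 [-], cum=0
Total visits = 0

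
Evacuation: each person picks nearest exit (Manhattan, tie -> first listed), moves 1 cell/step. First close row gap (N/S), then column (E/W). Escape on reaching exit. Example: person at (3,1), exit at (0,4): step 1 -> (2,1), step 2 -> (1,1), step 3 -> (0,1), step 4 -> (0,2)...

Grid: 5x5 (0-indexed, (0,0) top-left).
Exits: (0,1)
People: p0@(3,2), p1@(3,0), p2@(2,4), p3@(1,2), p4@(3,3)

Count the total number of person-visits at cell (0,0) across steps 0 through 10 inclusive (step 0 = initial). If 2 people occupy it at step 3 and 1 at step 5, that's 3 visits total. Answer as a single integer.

Answer: 1

Derivation:
Step 0: p0@(3,2) p1@(3,0) p2@(2,4) p3@(1,2) p4@(3,3) -> at (0,0): 0 [-], cum=0
Step 1: p0@(2,2) p1@(2,0) p2@(1,4) p3@(0,2) p4@(2,3) -> at (0,0): 0 [-], cum=0
Step 2: p0@(1,2) p1@(1,0) p2@(0,4) p3@ESC p4@(1,3) -> at (0,0): 0 [-], cum=0
Step 3: p0@(0,2) p1@(0,0) p2@(0,3) p3@ESC p4@(0,3) -> at (0,0): 1 [p1], cum=1
Step 4: p0@ESC p1@ESC p2@(0,2) p3@ESC p4@(0,2) -> at (0,0): 0 [-], cum=1
Step 5: p0@ESC p1@ESC p2@ESC p3@ESC p4@ESC -> at (0,0): 0 [-], cum=1
Total visits = 1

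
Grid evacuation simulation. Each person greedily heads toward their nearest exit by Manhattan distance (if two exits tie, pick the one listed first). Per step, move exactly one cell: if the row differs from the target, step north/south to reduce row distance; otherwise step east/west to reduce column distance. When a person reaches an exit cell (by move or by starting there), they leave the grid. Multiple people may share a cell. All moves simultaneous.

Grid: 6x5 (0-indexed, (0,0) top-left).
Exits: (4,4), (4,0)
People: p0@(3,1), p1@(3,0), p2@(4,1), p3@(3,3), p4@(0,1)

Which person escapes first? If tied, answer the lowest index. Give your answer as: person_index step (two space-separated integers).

Answer: 1 1

Derivation:
Step 1: p0:(3,1)->(4,1) | p1:(3,0)->(4,0)->EXIT | p2:(4,1)->(4,0)->EXIT | p3:(3,3)->(4,3) | p4:(0,1)->(1,1)
Step 2: p0:(4,1)->(4,0)->EXIT | p1:escaped | p2:escaped | p3:(4,3)->(4,4)->EXIT | p4:(1,1)->(2,1)
Step 3: p0:escaped | p1:escaped | p2:escaped | p3:escaped | p4:(2,1)->(3,1)
Step 4: p0:escaped | p1:escaped | p2:escaped | p3:escaped | p4:(3,1)->(4,1)
Step 5: p0:escaped | p1:escaped | p2:escaped | p3:escaped | p4:(4,1)->(4,0)->EXIT
Exit steps: [2, 1, 1, 2, 5]
First to escape: p1 at step 1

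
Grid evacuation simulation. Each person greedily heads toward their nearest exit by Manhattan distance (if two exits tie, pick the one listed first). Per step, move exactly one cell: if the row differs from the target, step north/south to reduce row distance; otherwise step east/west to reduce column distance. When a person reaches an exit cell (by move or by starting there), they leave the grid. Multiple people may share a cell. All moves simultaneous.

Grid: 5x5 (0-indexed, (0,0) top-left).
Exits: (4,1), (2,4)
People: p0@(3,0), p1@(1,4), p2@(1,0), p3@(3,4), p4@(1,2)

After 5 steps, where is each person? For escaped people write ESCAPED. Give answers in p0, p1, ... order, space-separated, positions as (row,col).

Step 1: p0:(3,0)->(4,0) | p1:(1,4)->(2,4)->EXIT | p2:(1,0)->(2,0) | p3:(3,4)->(2,4)->EXIT | p4:(1,2)->(2,2)
Step 2: p0:(4,0)->(4,1)->EXIT | p1:escaped | p2:(2,0)->(3,0) | p3:escaped | p4:(2,2)->(2,3)
Step 3: p0:escaped | p1:escaped | p2:(3,0)->(4,0) | p3:escaped | p4:(2,3)->(2,4)->EXIT
Step 4: p0:escaped | p1:escaped | p2:(4,0)->(4,1)->EXIT | p3:escaped | p4:escaped

ESCAPED ESCAPED ESCAPED ESCAPED ESCAPED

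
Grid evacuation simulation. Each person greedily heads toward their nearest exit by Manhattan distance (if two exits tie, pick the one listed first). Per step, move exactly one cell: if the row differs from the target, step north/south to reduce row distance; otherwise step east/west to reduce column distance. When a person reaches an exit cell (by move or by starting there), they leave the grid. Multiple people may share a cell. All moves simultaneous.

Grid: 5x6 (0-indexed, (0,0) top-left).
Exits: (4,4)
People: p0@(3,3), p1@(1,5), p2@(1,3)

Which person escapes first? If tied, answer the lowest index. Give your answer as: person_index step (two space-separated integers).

Step 1: p0:(3,3)->(4,3) | p1:(1,5)->(2,5) | p2:(1,3)->(2,3)
Step 2: p0:(4,3)->(4,4)->EXIT | p1:(2,5)->(3,5) | p2:(2,3)->(3,3)
Step 3: p0:escaped | p1:(3,5)->(4,5) | p2:(3,3)->(4,3)
Step 4: p0:escaped | p1:(4,5)->(4,4)->EXIT | p2:(4,3)->(4,4)->EXIT
Exit steps: [2, 4, 4]
First to escape: p0 at step 2

Answer: 0 2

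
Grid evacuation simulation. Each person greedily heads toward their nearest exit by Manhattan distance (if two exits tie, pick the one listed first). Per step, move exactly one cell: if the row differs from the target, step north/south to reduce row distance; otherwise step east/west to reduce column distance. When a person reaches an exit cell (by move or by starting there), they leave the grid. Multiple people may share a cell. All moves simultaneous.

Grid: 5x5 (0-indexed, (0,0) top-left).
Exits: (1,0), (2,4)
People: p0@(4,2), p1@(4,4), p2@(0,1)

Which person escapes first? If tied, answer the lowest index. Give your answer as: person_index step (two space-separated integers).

Step 1: p0:(4,2)->(3,2) | p1:(4,4)->(3,4) | p2:(0,1)->(1,1)
Step 2: p0:(3,2)->(2,2) | p1:(3,4)->(2,4)->EXIT | p2:(1,1)->(1,0)->EXIT
Step 3: p0:(2,2)->(2,3) | p1:escaped | p2:escaped
Step 4: p0:(2,3)->(2,4)->EXIT | p1:escaped | p2:escaped
Exit steps: [4, 2, 2]
First to escape: p1 at step 2

Answer: 1 2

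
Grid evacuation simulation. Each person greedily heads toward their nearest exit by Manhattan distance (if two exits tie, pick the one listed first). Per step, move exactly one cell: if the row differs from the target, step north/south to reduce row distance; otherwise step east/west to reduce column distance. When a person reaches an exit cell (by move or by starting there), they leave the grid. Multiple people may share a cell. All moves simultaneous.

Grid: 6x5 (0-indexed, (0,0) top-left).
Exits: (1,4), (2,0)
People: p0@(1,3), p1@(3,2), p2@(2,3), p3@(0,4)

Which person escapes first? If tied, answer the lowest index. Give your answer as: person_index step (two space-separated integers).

Answer: 0 1

Derivation:
Step 1: p0:(1,3)->(1,4)->EXIT | p1:(3,2)->(2,2) | p2:(2,3)->(1,3) | p3:(0,4)->(1,4)->EXIT
Step 2: p0:escaped | p1:(2,2)->(2,1) | p2:(1,3)->(1,4)->EXIT | p3:escaped
Step 3: p0:escaped | p1:(2,1)->(2,0)->EXIT | p2:escaped | p3:escaped
Exit steps: [1, 3, 2, 1]
First to escape: p0 at step 1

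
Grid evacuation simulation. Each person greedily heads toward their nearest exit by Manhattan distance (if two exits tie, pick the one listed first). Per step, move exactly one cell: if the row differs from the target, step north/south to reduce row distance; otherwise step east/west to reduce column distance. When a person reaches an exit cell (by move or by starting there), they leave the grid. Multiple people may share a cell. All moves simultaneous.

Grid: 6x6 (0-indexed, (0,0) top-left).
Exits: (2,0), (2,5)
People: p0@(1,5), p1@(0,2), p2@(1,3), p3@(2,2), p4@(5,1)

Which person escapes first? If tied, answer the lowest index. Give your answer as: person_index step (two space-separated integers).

Answer: 0 1

Derivation:
Step 1: p0:(1,5)->(2,5)->EXIT | p1:(0,2)->(1,2) | p2:(1,3)->(2,3) | p3:(2,2)->(2,1) | p4:(5,1)->(4,1)
Step 2: p0:escaped | p1:(1,2)->(2,2) | p2:(2,3)->(2,4) | p3:(2,1)->(2,0)->EXIT | p4:(4,1)->(3,1)
Step 3: p0:escaped | p1:(2,2)->(2,1) | p2:(2,4)->(2,5)->EXIT | p3:escaped | p4:(3,1)->(2,1)
Step 4: p0:escaped | p1:(2,1)->(2,0)->EXIT | p2:escaped | p3:escaped | p4:(2,1)->(2,0)->EXIT
Exit steps: [1, 4, 3, 2, 4]
First to escape: p0 at step 1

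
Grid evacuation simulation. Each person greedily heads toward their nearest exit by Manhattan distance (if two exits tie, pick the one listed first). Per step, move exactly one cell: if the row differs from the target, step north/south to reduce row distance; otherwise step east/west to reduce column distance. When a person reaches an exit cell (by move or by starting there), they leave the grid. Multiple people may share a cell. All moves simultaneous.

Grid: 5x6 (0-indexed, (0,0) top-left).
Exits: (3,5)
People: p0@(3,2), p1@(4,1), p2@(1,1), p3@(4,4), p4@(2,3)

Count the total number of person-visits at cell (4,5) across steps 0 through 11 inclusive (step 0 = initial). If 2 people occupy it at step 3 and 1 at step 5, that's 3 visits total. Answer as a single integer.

Answer: 0

Derivation:
Step 0: p0@(3,2) p1@(4,1) p2@(1,1) p3@(4,4) p4@(2,3) -> at (4,5): 0 [-], cum=0
Step 1: p0@(3,3) p1@(3,1) p2@(2,1) p3@(3,4) p4@(3,3) -> at (4,5): 0 [-], cum=0
Step 2: p0@(3,4) p1@(3,2) p2@(3,1) p3@ESC p4@(3,4) -> at (4,5): 0 [-], cum=0
Step 3: p0@ESC p1@(3,3) p2@(3,2) p3@ESC p4@ESC -> at (4,5): 0 [-], cum=0
Step 4: p0@ESC p1@(3,4) p2@(3,3) p3@ESC p4@ESC -> at (4,5): 0 [-], cum=0
Step 5: p0@ESC p1@ESC p2@(3,4) p3@ESC p4@ESC -> at (4,5): 0 [-], cum=0
Step 6: p0@ESC p1@ESC p2@ESC p3@ESC p4@ESC -> at (4,5): 0 [-], cum=0
Total visits = 0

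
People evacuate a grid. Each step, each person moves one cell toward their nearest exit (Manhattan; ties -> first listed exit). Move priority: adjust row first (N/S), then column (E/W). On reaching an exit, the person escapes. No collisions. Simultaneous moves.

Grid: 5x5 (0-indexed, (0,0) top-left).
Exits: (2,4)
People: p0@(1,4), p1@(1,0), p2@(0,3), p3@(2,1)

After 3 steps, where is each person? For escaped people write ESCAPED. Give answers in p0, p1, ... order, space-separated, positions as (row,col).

Step 1: p0:(1,4)->(2,4)->EXIT | p1:(1,0)->(2,0) | p2:(0,3)->(1,3) | p3:(2,1)->(2,2)
Step 2: p0:escaped | p1:(2,0)->(2,1) | p2:(1,3)->(2,3) | p3:(2,2)->(2,3)
Step 3: p0:escaped | p1:(2,1)->(2,2) | p2:(2,3)->(2,4)->EXIT | p3:(2,3)->(2,4)->EXIT

ESCAPED (2,2) ESCAPED ESCAPED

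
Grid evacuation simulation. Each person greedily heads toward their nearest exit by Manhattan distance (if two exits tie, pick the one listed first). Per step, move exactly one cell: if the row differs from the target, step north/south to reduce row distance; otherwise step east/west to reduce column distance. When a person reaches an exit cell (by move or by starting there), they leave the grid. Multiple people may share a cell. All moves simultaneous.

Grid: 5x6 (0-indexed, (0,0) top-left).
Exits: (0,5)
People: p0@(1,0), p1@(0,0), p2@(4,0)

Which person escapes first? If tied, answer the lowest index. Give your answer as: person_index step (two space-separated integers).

Answer: 1 5

Derivation:
Step 1: p0:(1,0)->(0,0) | p1:(0,0)->(0,1) | p2:(4,0)->(3,0)
Step 2: p0:(0,0)->(0,1) | p1:(0,1)->(0,2) | p2:(3,0)->(2,0)
Step 3: p0:(0,1)->(0,2) | p1:(0,2)->(0,3) | p2:(2,0)->(1,0)
Step 4: p0:(0,2)->(0,3) | p1:(0,3)->(0,4) | p2:(1,0)->(0,0)
Step 5: p0:(0,3)->(0,4) | p1:(0,4)->(0,5)->EXIT | p2:(0,0)->(0,1)
Step 6: p0:(0,4)->(0,5)->EXIT | p1:escaped | p2:(0,1)->(0,2)
Step 7: p0:escaped | p1:escaped | p2:(0,2)->(0,3)
Step 8: p0:escaped | p1:escaped | p2:(0,3)->(0,4)
Step 9: p0:escaped | p1:escaped | p2:(0,4)->(0,5)->EXIT
Exit steps: [6, 5, 9]
First to escape: p1 at step 5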